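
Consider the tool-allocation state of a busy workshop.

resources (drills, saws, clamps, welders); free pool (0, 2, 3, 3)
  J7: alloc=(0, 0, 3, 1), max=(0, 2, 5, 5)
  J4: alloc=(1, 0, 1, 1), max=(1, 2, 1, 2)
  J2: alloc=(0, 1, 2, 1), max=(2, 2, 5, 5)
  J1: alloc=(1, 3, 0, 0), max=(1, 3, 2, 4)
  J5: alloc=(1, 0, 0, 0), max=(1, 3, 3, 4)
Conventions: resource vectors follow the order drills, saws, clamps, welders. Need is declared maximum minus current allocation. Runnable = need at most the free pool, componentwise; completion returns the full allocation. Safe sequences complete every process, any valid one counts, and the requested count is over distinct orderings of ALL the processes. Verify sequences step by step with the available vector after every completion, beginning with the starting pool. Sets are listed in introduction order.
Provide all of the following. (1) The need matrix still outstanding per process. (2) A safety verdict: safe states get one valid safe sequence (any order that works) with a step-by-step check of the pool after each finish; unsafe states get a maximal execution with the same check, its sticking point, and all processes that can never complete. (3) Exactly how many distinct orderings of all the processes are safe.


(1) Remaining need (order drills, saws, clamps, welders):
  J7: (0, 2, 2, 4)
  J4: (0, 2, 0, 1)
  J2: (2, 1, 3, 4)
  J1: (0, 0, 2, 4)
  J5: (0, 3, 3, 4)
(2) SAFE. One safe sequence: J4, J7, J1, J5, J2.
Key observation: the first exact fit in this order is J4 — it needs (0, 2, 0, 1) with (0, 2, 3, 3) free, meeting a requested resource to the last unit.
Step-by-step check:
  pool = (0, 2, 3, 3)
  J4: need (0, 2, 0, 1) fits (0, 2, 3, 3); releases (1, 0, 1, 1), pool now (1, 2, 4, 4)
  J7: need (0, 2, 2, 4) fits (1, 2, 4, 4); releases (0, 0, 3, 1), pool now (1, 2, 7, 5)
  J1: need (0, 0, 2, 4) fits (1, 2, 7, 5); releases (1, 3, 0, 0), pool now (2, 5, 7, 5)
  J5: need (0, 3, 3, 4) fits (2, 5, 7, 5); releases (1, 0, 0, 0), pool now (3, 5, 7, 5)
  J2: need (2, 1, 3, 4) fits (3, 5, 7, 5); releases (0, 1, 2, 1), pool now (3, 6, 9, 6)
(3) The exact count: 8 of the possible complete orderings are safe sequences.


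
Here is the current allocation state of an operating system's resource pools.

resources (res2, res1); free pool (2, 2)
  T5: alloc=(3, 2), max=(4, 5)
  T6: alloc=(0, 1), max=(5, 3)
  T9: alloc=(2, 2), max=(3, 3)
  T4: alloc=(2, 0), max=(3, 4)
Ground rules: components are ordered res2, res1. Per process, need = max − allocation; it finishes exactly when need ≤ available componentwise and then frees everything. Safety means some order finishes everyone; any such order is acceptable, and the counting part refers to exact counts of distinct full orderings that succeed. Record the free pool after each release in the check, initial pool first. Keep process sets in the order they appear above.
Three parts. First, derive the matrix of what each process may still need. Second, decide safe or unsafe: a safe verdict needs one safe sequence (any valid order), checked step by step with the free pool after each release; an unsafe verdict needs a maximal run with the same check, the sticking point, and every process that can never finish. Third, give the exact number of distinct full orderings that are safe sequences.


(1) Outstanding need per process (order res2, res1):
  T5: (1, 3)
  T6: (5, 2)
  T9: (1, 1)
  T4: (1, 4)
(2) SAFE — a valid safe sequence is T9, T5, T4, T6.
Key observation: every step clears its requested resources with room to spare; the minimum clearance is 1, first at T9 — (1, 1) vs (2, 2) free.
Step-by-step check:
  pool = (2, 2)
  run T9 (needs (1, 1), free (2, 2)); after release of (2, 2) the pool is (4, 4)
  run T5 (needs (1, 3), free (4, 4)); after release of (3, 2) the pool is (7, 6)
  run T4 (needs (1, 4), free (7, 6)); after release of (2, 0) the pool is (9, 6)
  run T6 (needs (5, 2), free (9, 6)); after release of (0, 1) the pool is (9, 7)
(3) Precisely 4 of the possible complete orderings are safe sequences.


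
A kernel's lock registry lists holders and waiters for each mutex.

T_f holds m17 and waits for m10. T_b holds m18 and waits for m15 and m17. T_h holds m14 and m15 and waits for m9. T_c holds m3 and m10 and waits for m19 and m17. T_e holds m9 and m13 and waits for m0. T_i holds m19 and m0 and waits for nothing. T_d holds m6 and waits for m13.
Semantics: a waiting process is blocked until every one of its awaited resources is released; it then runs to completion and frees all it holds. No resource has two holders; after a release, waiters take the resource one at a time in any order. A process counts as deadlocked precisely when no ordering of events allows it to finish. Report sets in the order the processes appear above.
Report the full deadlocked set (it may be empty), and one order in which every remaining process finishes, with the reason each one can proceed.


The deadlocked set is T_f, T_b and T_c.
Key observation: T_f -> T_c -> T_f is a circular wait — nothing in it can go first; T_b waits into the deadlock from upstream.
One completion order for the rest: T_i, T_e, T_d, T_h.
Walking it through:
  T_i waits on nothing -> runs at once and releases m19 and m0
  run T_e (all its waits — m0 — are resolved); releases m9 and m13
  run T_d (all its waits — m13 — are resolved); releases m6
  run T_h (all its waits — m9 — are resolved); releases m14 and m15


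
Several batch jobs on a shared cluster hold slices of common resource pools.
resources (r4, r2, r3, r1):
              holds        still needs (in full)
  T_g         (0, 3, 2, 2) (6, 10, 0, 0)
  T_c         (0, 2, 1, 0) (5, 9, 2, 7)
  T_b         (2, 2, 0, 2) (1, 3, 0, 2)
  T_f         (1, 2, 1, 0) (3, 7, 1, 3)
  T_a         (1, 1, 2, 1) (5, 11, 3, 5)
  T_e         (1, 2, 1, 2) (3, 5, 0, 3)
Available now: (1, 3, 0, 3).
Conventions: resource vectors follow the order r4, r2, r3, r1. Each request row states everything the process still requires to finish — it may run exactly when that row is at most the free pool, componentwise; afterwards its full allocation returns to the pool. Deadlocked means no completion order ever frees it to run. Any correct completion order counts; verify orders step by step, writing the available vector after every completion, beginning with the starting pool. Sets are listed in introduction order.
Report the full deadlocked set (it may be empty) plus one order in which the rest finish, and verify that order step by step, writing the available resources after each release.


No process is deadlocked.
Key observation: there is always a runnable process — T_b first — so the state unwinds completely.
One completion order for the rest: T_b, T_e, T_f, T_c, T_a, T_g. Check, step by step:
  pool = (1, 3, 0, 3)
  T_b: need (1, 3, 0, 2) fits (1, 3, 0, 3); releases (2, 2, 0, 2), pool now (3, 5, 0, 5)
  T_e: need (3, 5, 0, 3) fits (3, 5, 0, 5); releases (1, 2, 1, 2), pool now (4, 7, 1, 7)
  T_f: need (3, 7, 1, 3) fits (4, 7, 1, 7); releases (1, 2, 1, 0), pool now (5, 9, 2, 7)
  T_c: need (5, 9, 2, 7) fits (5, 9, 2, 7); releases (0, 2, 1, 0), pool now (5, 11, 3, 7)
  T_a: need (5, 11, 3, 5) fits (5, 11, 3, 7); releases (1, 1, 2, 1), pool now (6, 12, 5, 8)
  T_g: need (6, 10, 0, 0) fits (6, 12, 5, 8); releases (0, 3, 2, 2), pool now (6, 15, 7, 10)


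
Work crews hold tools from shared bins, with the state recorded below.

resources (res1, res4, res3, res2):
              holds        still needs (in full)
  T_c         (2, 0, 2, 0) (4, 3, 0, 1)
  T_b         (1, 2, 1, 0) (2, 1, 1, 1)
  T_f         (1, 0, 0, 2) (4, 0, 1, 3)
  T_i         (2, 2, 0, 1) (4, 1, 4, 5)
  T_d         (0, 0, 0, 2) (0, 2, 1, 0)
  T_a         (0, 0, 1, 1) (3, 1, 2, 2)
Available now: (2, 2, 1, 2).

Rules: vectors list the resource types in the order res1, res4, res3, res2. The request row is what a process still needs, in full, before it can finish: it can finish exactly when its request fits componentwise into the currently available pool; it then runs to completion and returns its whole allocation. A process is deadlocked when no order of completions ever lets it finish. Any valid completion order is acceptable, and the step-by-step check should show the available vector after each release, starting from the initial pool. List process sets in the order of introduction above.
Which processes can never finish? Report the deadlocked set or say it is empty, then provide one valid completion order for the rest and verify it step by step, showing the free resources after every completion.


The deadlocked set is T_c, T_f and T_i.
Key observation: the wall is res1: completing T_b, T_a, T_d brings the pool only to (3, 4, 3, 5), and all the rest need more.
A valid finishing order for the others: T_b, T_a, T_d. Walking it through:
  pool = (2, 2, 1, 2)
  T_b: need (2, 1, 1, 1) fits (2, 2, 1, 2); releases (1, 2, 1, 0), pool now (3, 4, 2, 2)
  T_a: need (3, 1, 2, 2) fits (3, 4, 2, 2); releases (0, 0, 1, 1), pool now (3, 4, 3, 3)
  T_d: need (0, 2, 1, 0) fits (3, 4, 3, 3); releases (0, 0, 0, 2), pool now (3, 4, 3, 5)
None of the blocked processes ever fits:
  blocked: T_c wants (4, 3, 0, 1), pool (3, 4, 3, 5) — not enough res1
  blocked: T_f wants (4, 0, 1, 3), pool (3, 4, 3, 5) — not enough res1
  blocked: T_i wants (4, 1, 4, 5), pool (3, 4, 3, 5) — not enough res1 and res3


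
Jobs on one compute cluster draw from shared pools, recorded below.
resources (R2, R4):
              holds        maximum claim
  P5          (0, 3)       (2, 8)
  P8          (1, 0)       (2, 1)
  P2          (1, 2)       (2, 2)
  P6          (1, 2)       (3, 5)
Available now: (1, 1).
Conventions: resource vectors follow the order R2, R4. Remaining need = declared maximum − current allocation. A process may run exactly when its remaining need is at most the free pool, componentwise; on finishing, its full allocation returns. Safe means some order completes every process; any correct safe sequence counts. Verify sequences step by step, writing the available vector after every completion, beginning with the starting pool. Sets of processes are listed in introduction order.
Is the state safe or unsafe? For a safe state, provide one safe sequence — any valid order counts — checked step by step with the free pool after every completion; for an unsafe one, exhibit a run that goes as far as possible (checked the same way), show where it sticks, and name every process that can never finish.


The state is SAFE; one workable sequence: P2, P6, P5, P8.
Key observation: the first exact fit in this order is P2 — it needs (1, 0) with (1, 1) free, meeting a requested resource to the last unit.
Walking it through:
  pool = (1, 1)
  run P2 (needs (1, 0), free (1, 1)); after release of (1, 2) the pool is (2, 3)
  run P6 (needs (2, 3), free (2, 3)); after release of (1, 2) the pool is (3, 5)
  run P5 (needs (2, 5), free (3, 5)); after release of (0, 3) the pool is (3, 8)
  run P8 (needs (1, 1), free (3, 8)); after release of (1, 0) the pool is (4, 8)


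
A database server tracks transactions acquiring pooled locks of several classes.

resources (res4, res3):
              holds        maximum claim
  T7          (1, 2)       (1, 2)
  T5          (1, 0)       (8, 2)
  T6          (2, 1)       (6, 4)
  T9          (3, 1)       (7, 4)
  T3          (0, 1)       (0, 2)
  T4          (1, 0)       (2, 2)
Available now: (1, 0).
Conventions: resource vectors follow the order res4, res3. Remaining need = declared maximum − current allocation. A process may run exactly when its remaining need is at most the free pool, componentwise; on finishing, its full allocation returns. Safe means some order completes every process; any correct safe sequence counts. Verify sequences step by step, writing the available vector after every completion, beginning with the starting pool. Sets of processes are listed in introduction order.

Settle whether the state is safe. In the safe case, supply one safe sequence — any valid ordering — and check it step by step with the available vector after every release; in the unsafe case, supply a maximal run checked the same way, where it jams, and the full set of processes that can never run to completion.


The state is UNSAFE.
Key observation: T7, T4, T3 can finish, but then (3, 3) is all there is, and the blocked group's res4 demands exceed it.
A maximal execution: T7, T4, T3 — then nothing else fits. Step-by-step check:
  pool = (1, 0)
  T7: need (0, 0) fits (1, 0); releases (1, 2), pool now (2, 2)
  T4: need (1, 2) fits (2, 2); releases (1, 0), pool now (3, 2)
  T3: need (0, 1) fits (3, 2); releases (0, 1), pool now (3, 3)
  T5 still needs (7, 2) but only (3, 3) is free — short on res4
  T6 still needs (4, 3) but only (3, 3) is free — short on res4
  T9 still needs (4, 3) but only (3, 3) is free — short on res4
Permanently blocked: T5, T6 and T9.


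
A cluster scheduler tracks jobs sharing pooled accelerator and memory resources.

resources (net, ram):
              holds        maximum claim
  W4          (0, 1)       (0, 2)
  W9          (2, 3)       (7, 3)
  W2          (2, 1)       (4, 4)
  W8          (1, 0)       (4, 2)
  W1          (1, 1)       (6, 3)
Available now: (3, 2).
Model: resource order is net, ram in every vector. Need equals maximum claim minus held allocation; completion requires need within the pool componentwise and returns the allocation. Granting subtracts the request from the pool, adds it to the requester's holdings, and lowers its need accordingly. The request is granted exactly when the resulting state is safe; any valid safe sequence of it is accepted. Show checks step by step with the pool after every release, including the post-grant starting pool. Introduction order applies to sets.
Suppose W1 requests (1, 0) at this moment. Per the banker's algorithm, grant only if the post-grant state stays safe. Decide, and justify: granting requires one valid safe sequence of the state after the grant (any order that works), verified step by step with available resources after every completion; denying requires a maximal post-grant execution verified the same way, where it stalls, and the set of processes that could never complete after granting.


GRANT — the state after the grant stays safe, e.g. via W4, W2, W8, W9, W1.
Key observation: after the grant the pool drops to (2, 2), which still lets W4 finish first and unwind the rest.
Check on the post-grant state, step by step:
  pool = (2, 2)
  W4 needs (0, 1) <= (2, 2) -> finishes; pool += (0, 1) = (2, 3)
  W2 needs (2, 3) <= (2, 3) -> finishes; pool += (2, 1) = (4, 4)
  W8 needs (3, 2) <= (4, 4) -> finishes; pool += (1, 0) = (5, 4)
  W9 needs (5, 0) <= (5, 4) -> finishes; pool += (2, 3) = (7, 7)
  W1 needs (4, 2) <= (7, 7) -> finishes; pool += (2, 1) = (9, 8)


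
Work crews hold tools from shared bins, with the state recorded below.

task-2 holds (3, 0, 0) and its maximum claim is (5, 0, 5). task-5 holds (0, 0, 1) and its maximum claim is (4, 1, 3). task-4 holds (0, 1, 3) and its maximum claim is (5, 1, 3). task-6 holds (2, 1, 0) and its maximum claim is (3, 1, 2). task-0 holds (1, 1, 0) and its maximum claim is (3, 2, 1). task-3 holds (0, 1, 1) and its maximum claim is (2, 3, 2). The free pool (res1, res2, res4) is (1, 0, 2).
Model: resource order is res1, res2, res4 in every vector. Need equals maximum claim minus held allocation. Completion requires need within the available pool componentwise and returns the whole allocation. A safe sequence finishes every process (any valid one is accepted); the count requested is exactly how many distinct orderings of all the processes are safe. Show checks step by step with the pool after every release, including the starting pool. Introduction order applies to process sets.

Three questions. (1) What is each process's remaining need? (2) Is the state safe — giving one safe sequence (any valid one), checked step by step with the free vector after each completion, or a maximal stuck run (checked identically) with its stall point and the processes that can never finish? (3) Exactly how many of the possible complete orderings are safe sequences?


(1) Outstanding need per process (order res1, res2, res4):
  task-2: (2, 0, 5)
  task-5: (4, 1, 2)
  task-4: (5, 0, 0)
  task-6: (1, 0, 2)
  task-0: (2, 1, 1)
  task-3: (2, 2, 1)
(2) UNSAFE.
Key observation: after task-6, task-0, task-5, task-3 the pool peaks at (4, 3, 4), and each blocked process is short somewhere: task-2 on res4; task-4 on res1.
The run task-6, task-0, task-5, task-3 cannot be extended any further. Walking it through:
  pool = (1, 0, 2)
  task-6: need (1, 0, 2) fits (1, 0, 2); releases (2, 1, 0), pool now (3, 1, 2)
  task-0: need (2, 1, 1) fits (3, 1, 2); releases (1, 1, 0), pool now (4, 2, 2)
  task-5: need (4, 1, 2) fits (4, 2, 2); releases (0, 0, 1), pool now (4, 2, 3)
  task-3: need (2, 2, 1) fits (4, 2, 3); releases (0, 1, 1), pool now (4, 3, 4)
  blocked: task-2 wants (2, 0, 5), pool (4, 3, 4) — not enough res4
  blocked: task-4 wants (5, 0, 0), pool (4, 3, 4) — not enough res1
Processes that can never finish: task-2 and task-4.
(3) The exact count: 0 of the possible complete orderings are safe sequences.


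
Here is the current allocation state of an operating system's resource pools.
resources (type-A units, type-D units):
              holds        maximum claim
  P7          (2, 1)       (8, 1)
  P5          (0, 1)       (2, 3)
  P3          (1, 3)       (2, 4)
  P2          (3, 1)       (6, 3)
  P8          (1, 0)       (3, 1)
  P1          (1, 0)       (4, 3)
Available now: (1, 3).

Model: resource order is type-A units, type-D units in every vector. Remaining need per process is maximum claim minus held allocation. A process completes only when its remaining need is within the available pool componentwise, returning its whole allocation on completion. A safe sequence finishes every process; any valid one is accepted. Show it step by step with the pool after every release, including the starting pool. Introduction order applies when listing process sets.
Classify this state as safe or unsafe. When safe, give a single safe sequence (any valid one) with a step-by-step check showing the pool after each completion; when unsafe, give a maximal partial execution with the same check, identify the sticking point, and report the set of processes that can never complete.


The state is SAFE; one workable sequence: P3, P8, P2, P5, P1, P7.
Key observation: the first exact fit in this order is P3 — it needs (1, 1) with (1, 3) free, meeting a requested resource to the last unit.
Walking it through:
  pool = (1, 3)
  run P3 (needs (1, 1), free (1, 3)); after release of (1, 3) the pool is (2, 6)
  run P8 (needs (2, 1), free (2, 6)); after release of (1, 0) the pool is (3, 6)
  run P2 (needs (3, 2), free (3, 6)); after release of (3, 1) the pool is (6, 7)
  run P5 (needs (2, 2), free (6, 7)); after release of (0, 1) the pool is (6, 8)
  run P1 (needs (3, 3), free (6, 8)); after release of (1, 0) the pool is (7, 8)
  run P7 (needs (6, 0), free (7, 8)); after release of (2, 1) the pool is (9, 9)


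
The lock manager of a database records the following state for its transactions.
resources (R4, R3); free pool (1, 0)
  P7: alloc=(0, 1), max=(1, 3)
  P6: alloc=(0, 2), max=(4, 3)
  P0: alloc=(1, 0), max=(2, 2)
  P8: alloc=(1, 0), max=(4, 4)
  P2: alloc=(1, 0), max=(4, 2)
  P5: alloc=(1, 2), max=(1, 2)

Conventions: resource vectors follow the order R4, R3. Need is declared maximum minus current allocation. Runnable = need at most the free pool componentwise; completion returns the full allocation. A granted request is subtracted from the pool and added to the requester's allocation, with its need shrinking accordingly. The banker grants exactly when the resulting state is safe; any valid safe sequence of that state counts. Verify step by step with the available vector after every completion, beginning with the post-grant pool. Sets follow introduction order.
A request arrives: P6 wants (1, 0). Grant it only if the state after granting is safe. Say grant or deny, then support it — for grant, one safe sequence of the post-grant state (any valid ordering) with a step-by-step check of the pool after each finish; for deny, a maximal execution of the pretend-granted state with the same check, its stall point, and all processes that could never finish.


DENY: after the grant no complete ordering would exist.
Key observation: the wall is R4: completing P5, P7, P0 brings the pool only to (2, 3), and all the rest need more.
After a pretend grant, a maximal execution: P5, P7, P0 — then nothing else fits. Verifying each step:
  pool = (0, 0)
  P5: need (0, 0) fits (0, 0); releases (1, 2), pool now (1, 2)
  P7: need (1, 2) fits (1, 2); releases (0, 1), pool now (1, 3)
  P0: need (1, 2) fits (1, 3); releases (1, 0), pool now (2, 3)
  P6 still needs (3, 1) but only (2, 3) is free — short on R4
  P8 still needs (3, 4) but only (2, 3) is free — short on R4 and R3
  P2 still needs (3, 2) but only (2, 3) is free — short on R4
Post-grant, the permanently blocked set is P6, P8 and P2.


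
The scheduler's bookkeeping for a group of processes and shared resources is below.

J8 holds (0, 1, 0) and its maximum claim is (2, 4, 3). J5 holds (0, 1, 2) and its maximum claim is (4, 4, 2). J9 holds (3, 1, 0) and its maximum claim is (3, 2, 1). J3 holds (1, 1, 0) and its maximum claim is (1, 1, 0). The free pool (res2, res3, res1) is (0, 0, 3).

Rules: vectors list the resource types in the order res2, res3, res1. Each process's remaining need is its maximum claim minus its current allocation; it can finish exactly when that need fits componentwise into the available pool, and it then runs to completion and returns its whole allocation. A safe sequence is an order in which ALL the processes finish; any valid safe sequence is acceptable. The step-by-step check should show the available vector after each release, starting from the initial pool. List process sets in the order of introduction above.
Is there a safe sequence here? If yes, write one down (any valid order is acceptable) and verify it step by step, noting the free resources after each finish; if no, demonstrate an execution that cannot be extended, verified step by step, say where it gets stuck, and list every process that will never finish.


The state is UNSAFE.
Key observation: the wall is res3: completing J3, J9 brings the pool only to (4, 2, 3), and all the rest need more.
A maximal execution: J3, J9 — then nothing else fits. Check, step by step:
  pool = (0, 0, 3)
  run J3 (needs (0, 0, 0), free (0, 0, 3)); after release of (1, 1, 0) the pool is (1, 1, 3)
  run J9 (needs (0, 1, 1), free (1, 1, 3)); after release of (3, 1, 0) the pool is (4, 2, 3)
  J8 cannot run: need (2, 3, 3) vs free (4, 2, 3) (insufficient res3)
  J5 cannot run: need (4, 3, 0) vs free (4, 2, 3) (insufficient res3)
Processes that can never finish: J8 and J5.


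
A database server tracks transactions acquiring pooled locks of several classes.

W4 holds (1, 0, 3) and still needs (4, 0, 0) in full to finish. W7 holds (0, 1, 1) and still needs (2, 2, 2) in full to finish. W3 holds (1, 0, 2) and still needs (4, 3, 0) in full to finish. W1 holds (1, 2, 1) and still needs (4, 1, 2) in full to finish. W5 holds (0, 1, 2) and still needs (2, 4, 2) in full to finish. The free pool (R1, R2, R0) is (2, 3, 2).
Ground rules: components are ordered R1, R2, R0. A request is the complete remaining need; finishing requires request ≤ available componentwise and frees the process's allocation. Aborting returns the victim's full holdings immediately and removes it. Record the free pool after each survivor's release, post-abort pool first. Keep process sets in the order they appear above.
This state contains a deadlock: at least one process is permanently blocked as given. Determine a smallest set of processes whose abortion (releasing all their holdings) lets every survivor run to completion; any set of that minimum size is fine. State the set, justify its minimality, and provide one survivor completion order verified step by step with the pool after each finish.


Minimum abort set: W4 and W3.
Key observation: no ordering could ever have run W1 before the abort of W4 and W3; with (2, 0, 5) back in the pool it fits at step 2.
Minimality, checking each single-abort alternative: W4 alone leaves W3 blocked (short on R1); W7 alone leaves W4 blocked (short on R1); W3 alone leaves W4 blocked (short on R1); W1 alone leaves W4 blocked (short on R1); W5 alone leaves W4 blocked (short on R1).
The survivors complete as W7, W1, W5. Verifying each step (starting from the post-abort pool):
  pool = (4, 3, 7)
  run W7 (needs (2, 2, 2), free (4, 3, 7)); after release of (0, 1, 1) the pool is (4, 4, 8)
  run W1 (needs (4, 1, 2), free (4, 4, 8)); after release of (1, 2, 1) the pool is (5, 6, 9)
  run W5 (needs (2, 4, 2), free (5, 6, 9)); after release of (0, 1, 2) the pool is (5, 7, 11)


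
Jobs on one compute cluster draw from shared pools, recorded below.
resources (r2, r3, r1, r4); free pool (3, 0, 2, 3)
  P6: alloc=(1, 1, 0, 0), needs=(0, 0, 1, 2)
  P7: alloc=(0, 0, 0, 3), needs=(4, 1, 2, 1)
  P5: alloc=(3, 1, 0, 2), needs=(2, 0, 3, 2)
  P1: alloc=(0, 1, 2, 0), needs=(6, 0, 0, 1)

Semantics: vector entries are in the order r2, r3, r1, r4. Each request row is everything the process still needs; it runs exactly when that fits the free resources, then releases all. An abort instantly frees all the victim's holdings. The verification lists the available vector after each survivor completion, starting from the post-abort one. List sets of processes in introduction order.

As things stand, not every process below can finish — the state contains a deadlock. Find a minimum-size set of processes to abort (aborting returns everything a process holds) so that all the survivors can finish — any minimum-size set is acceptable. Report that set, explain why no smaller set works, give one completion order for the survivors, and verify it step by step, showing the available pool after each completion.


Abort P1.
Key observation: P5 had no path to completion before; after the abort of P1 ((0, 1, 2, 0) returned), step 2 is where it fits.
Why nothing smaller works: aborting no one leaves the state deadlocked as given.
Survivors finish in the order: P6, P5, P7. Verifying each step (pool after the aborts first):
  pool = (3, 1, 4, 3)
  P6 needs (0, 0, 1, 2) <= (3, 1, 4, 3) -> finishes; pool += (1, 1, 0, 0) = (4, 2, 4, 3)
  P5 needs (2, 0, 3, 2) <= (4, 2, 4, 3) -> finishes; pool += (3, 1, 0, 2) = (7, 3, 4, 5)
  P7 needs (4, 1, 2, 1) <= (7, 3, 4, 5) -> finishes; pool += (0, 0, 0, 3) = (7, 3, 4, 8)


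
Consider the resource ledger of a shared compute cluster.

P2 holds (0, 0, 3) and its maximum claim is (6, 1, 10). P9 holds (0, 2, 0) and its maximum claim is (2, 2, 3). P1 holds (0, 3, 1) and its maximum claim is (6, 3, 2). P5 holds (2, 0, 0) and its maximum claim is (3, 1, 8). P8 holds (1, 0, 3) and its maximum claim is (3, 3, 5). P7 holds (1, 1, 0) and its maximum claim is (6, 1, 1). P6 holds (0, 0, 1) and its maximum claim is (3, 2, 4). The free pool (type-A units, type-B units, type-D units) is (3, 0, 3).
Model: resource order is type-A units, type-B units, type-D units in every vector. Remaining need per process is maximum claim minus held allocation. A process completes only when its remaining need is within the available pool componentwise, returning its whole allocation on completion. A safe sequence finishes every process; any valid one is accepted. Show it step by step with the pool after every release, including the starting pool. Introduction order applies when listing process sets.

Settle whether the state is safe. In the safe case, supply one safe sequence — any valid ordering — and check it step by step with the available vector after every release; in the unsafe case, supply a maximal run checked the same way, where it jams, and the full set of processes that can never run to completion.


UNSAFE — no complete ordering exists.
Key observation: after P9, P6 the pool peaks at (3, 2, 4), and each blocked process is short somewhere: P2 on type-A units, type-D units; P1 on type-A units; P5 on type-D units; P8 on type-B units; P7 on type-A units.
Going as far as possible: P9, P6; after that, nothing fits. Step-by-step check:
  pool = (3, 0, 3)
  P9 needs (2, 0, 3) <= (3, 0, 3) -> finishes; pool += (0, 2, 0) = (3, 2, 3)
  P6 needs (3, 2, 3) <= (3, 2, 3) -> finishes; pool += (0, 0, 1) = (3, 2, 4)
  blocked: P2 wants (6, 1, 7), pool (3, 2, 4) — not enough type-A units and type-D units
  blocked: P1 wants (6, 0, 1), pool (3, 2, 4) — not enough type-A units
  blocked: P5 wants (1, 1, 8), pool (3, 2, 4) — not enough type-D units
  blocked: P8 wants (2, 3, 2), pool (3, 2, 4) — not enough type-B units
  blocked: P7 wants (5, 0, 1), pool (3, 2, 4) — not enough type-A units
Permanently blocked: P2, P1, P5, P8 and P7.


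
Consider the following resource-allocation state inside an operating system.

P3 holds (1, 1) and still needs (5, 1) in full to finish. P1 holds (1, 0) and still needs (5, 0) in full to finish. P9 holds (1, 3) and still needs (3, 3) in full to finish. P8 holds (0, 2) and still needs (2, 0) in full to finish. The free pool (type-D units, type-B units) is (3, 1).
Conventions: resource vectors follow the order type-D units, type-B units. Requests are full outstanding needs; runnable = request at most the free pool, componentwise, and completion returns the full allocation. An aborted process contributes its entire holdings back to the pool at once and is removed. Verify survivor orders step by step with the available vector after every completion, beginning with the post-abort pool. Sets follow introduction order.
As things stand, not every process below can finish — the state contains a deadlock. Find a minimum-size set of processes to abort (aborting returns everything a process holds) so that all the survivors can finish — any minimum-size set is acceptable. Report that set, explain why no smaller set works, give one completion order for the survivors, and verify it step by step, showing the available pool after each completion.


Minimum abort set: P3.
Key observation: P1 had no path to completion before; after the abort of P3 ((1, 1) returned), step 3 is where it fits.
Minimality: the empty abort set fails — the state is deadlocked as it stands.
Survivors finish in the order: P8, P9, P1. Check, step by step (pool after the aborts first):
  pool = (4, 2)
  P8 needs (2, 0) <= (4, 2) -> finishes; pool += (0, 2) = (4, 4)
  P9 needs (3, 3) <= (4, 4) -> finishes; pool += (1, 3) = (5, 7)
  P1 needs (5, 0) <= (5, 7) -> finishes; pool += (1, 0) = (6, 7)


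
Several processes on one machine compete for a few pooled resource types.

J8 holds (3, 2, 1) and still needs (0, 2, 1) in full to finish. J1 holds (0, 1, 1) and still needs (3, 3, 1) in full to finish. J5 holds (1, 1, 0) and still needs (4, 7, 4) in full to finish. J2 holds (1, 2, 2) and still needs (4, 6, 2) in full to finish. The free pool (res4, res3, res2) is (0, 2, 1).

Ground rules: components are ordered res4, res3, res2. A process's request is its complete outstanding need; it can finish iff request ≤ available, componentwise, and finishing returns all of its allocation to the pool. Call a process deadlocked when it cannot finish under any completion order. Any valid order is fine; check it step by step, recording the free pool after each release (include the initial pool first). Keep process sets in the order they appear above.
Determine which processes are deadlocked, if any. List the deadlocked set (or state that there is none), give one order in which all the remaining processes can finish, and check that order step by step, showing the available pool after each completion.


The deadlocked set is J5 and J2.
Key observation: after J8, J1 complete, (3, 5, 3) is the best the pool ever gets, yet each leftover process wants more res4.
A valid finishing order for the others: J8, J1. Check, step by step:
  pool = (0, 2, 1)
  run J8 (needs (0, 2, 1), free (0, 2, 1)); after release of (3, 2, 1) the pool is (3, 4, 2)
  run J1 (needs (3, 3, 1), free (3, 4, 2)); after release of (0, 1, 1) the pool is (3, 5, 3)
The blocked processes can never fit:
  J5 cannot run: need (4, 7, 4) vs free (3, 5, 3) (insufficient res4, res3 and res2)
  J2 cannot run: need (4, 6, 2) vs free (3, 5, 3) (insufficient res4 and res3)


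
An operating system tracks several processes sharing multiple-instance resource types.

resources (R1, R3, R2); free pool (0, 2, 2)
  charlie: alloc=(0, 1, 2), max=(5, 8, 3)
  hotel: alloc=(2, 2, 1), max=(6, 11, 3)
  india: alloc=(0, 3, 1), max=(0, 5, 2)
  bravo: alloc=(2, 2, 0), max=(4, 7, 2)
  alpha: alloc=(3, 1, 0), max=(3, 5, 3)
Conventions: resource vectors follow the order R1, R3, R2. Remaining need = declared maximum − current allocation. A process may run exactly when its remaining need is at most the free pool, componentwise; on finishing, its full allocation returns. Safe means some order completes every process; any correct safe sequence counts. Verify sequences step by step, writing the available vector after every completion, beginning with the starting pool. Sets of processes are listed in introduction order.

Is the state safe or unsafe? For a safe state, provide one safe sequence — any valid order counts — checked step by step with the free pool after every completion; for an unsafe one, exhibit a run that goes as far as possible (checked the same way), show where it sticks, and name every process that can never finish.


SAFE — a valid safe sequence is india, alpha, bravo, charlie, hotel.
Key observation: reading the order forward, india is the first process whose need (0, 2, 1) meets the free pool (0, 2, 2) exactly on a resource it requests.
Check, step by step:
  pool = (0, 2, 2)
  india: need (0, 2, 1) fits (0, 2, 2); releases (0, 3, 1), pool now (0, 5, 3)
  alpha: need (0, 4, 3) fits (0, 5, 3); releases (3, 1, 0), pool now (3, 6, 3)
  bravo: need (2, 5, 2) fits (3, 6, 3); releases (2, 2, 0), pool now (5, 8, 3)
  charlie: need (5, 7, 1) fits (5, 8, 3); releases (0, 1, 2), pool now (5, 9, 5)
  hotel: need (4, 9, 2) fits (5, 9, 5); releases (2, 2, 1), pool now (7, 11, 6)


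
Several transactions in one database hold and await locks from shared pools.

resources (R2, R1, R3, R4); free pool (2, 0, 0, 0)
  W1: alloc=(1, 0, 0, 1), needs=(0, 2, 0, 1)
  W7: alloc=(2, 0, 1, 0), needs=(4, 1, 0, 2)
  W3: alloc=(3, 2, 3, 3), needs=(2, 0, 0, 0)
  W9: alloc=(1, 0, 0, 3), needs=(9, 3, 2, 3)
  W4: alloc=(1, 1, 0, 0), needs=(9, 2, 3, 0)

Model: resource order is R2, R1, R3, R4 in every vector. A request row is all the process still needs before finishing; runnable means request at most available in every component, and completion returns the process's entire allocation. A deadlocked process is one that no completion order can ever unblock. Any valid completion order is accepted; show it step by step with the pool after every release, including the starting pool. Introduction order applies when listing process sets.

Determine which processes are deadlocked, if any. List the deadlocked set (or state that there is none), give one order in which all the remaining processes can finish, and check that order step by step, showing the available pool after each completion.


Deadlocked set: W9 and W4.
Key observation: R2 is the bottleneck — with W3, W7, W1 done the pool holds (8, 2, 4, 4), short of every remaining need.
A valid finishing order for the others: W3, W7, W1. Walking it through:
  pool = (2, 0, 0, 0)
  W3 needs (2, 0, 0, 0) <= (2, 0, 0, 0) -> finishes; pool += (3, 2, 3, 3) = (5, 2, 3, 3)
  W7 needs (4, 1, 0, 2) <= (5, 2, 3, 3) -> finishes; pool += (2, 0, 1, 0) = (7, 2, 4, 3)
  W1 needs (0, 2, 0, 1) <= (7, 2, 4, 3) -> finishes; pool += (1, 0, 0, 1) = (8, 2, 4, 4)
The stuck group stays short no matter what:
  W9 cannot run: need (9, 3, 2, 3) vs free (8, 2, 4, 4) (insufficient R2 and R1)
  W4 cannot run: need (9, 2, 3, 0) vs free (8, 2, 4, 4) (insufficient R2)


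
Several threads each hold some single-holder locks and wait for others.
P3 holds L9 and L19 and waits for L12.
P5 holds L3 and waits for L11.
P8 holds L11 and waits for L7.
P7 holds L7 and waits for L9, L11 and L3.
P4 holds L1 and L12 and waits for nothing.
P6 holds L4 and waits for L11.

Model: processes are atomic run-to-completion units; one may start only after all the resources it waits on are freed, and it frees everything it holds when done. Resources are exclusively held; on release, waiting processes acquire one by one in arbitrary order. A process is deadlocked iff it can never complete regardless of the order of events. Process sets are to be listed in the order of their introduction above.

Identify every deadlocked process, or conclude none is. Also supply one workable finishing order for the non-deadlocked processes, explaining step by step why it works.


The deadlocked set is P5, P8, P7 and P6.
Key observation: the loop P5 -> P8 -> P7 -> P5 blocks itself forever; P6 waits into the deadlock from upstream.
The rest can finish in the order P4, P3.
Walking it through:
  P4: no waits; runs immediately, freeing L1 and L12
  run P3 (all its waits — L12 — are resolved); releases L9 and L19


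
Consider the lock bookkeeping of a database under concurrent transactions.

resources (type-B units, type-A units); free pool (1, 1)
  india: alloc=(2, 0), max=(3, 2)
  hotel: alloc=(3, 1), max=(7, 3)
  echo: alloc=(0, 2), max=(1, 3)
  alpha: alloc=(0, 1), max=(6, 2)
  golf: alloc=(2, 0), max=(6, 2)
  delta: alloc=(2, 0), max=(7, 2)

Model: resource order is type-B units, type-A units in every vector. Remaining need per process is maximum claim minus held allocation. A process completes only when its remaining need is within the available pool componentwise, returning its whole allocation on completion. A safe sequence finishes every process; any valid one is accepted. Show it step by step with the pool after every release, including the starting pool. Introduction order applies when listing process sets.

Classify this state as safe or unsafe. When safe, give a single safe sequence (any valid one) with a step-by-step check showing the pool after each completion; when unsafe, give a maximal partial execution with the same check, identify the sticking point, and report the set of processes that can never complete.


UNSAFE — no complete ordering exists.
Key observation: no order helps: past echo, india, the free pool tops out at (3, 3), below what each blocked process needs in type-B units.
The run echo, india cannot be extended any further. Verifying each step:
  pool = (1, 1)
  echo: need (1, 1) fits (1, 1); releases (0, 2), pool now (1, 3)
  india: need (1, 2) fits (1, 3); releases (2, 0), pool now (3, 3)
  hotel cannot run: need (4, 2) vs free (3, 3) (insufficient type-B units)
  alpha cannot run: need (6, 1) vs free (3, 3) (insufficient type-B units)
  golf cannot run: need (4, 2) vs free (3, 3) (insufficient type-B units)
  delta cannot run: need (5, 2) vs free (3, 3) (insufficient type-B units)
Processes that can never finish: hotel, alpha, golf and delta.


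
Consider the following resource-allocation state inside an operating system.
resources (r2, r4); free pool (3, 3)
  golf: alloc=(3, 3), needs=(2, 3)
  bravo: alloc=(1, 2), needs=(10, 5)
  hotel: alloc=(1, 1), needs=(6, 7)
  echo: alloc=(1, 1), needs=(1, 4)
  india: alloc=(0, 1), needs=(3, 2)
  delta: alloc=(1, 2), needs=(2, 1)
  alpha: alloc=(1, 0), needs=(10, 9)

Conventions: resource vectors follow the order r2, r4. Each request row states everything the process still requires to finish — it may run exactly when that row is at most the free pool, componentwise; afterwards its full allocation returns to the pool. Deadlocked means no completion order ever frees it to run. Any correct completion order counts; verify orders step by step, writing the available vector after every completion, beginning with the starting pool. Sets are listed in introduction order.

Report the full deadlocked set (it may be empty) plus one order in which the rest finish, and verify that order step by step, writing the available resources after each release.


Deadlocked set: bravo and alpha.
Key observation: even finishing golf, delta, india, echo, hotel leaves just (9, 11) free — too little r2 for any of the remaining processes.
A valid finishing order for the others: golf, delta, india, echo, hotel. Step-by-step check:
  pool = (3, 3)
  golf needs (2, 3) <= (3, 3) -> finishes; pool += (3, 3) = (6, 6)
  delta needs (2, 1) <= (6, 6) -> finishes; pool += (1, 2) = (7, 8)
  india needs (3, 2) <= (7, 8) -> finishes; pool += (0, 1) = (7, 9)
  echo needs (1, 4) <= (7, 9) -> finishes; pool += (1, 1) = (8, 10)
  hotel needs (6, 7) <= (8, 10) -> finishes; pool += (1, 1) = (9, 11)
None of the blocked processes ever fits:
  blocked: bravo wants (10, 5), pool (9, 11) — not enough r2
  blocked: alpha wants (10, 9), pool (9, 11) — not enough r2
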